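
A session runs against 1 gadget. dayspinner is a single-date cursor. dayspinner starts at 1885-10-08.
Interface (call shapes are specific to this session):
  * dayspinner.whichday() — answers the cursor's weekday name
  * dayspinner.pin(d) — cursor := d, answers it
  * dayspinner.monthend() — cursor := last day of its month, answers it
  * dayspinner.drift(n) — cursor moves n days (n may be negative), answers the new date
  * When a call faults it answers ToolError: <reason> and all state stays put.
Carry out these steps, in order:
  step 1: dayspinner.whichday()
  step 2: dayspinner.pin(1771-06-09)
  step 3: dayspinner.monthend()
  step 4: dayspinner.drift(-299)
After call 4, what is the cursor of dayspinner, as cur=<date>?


Answer: cur=1770-09-04

Derivation:
I use whichday, and get Thursday.
I use pin passing d: 1771-06-09, → 1771-06-09.
Now I run monthend(), — result: 1771-06-30.
Calling drift passing n: -299, and get 1770-09-04.


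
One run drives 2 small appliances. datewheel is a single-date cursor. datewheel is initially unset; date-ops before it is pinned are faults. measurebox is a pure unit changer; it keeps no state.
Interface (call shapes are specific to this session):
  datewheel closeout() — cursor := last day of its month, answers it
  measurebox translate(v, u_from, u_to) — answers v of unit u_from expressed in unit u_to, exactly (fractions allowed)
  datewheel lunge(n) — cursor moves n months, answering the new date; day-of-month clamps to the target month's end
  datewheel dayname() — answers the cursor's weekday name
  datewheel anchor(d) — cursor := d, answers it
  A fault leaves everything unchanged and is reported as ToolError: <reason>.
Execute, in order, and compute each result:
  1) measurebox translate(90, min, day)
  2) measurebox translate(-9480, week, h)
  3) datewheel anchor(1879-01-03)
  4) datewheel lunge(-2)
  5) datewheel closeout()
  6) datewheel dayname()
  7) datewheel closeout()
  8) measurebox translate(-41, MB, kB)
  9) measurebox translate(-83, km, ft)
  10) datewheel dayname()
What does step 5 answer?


>>> measurebox translate 90 min day
= 1/16
>>> measurebox translate -9480 week h
= -1592640
>>> datewheel anchor 1879-01-03
= 1879-01-03
>>> datewheel lunge -2
= 1878-11-03
>>> datewheel closeout
= 1878-11-30
>>> datewheel dayname
= Saturday
>>> datewheel closeout
= 1878-11-30
>>> measurebox translate -41 MB kB
= -41000
>>> measurebox translate -83 km ft
= -103750000/381
>>> datewheel dayname
= Saturday

Answer: 1878-11-30


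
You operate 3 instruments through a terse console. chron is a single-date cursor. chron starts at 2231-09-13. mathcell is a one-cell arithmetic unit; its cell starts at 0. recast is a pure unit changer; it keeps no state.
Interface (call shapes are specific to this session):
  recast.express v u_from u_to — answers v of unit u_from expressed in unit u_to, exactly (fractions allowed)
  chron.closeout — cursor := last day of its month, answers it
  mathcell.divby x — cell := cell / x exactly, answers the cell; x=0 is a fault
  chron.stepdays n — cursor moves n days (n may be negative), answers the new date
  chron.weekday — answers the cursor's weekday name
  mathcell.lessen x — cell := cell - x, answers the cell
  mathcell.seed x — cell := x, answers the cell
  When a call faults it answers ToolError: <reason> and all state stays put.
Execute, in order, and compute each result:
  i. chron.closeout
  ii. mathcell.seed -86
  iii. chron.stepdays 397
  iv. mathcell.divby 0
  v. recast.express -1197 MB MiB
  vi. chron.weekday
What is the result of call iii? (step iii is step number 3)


Answer: 2232-10-31

Derivation:
Then chron.closeout: 2231-09-30.
I try mathcell.seed(x=-86), and get -86.
Now I run chron.stepdays(n=397), and observe 2232-10-31.
Using mathcell.divby(x=0), → ToolError: division by zero.
Now I run recast.express(v=-1197, u_from=MB, u_to=MiB), — result: -18703125/16384.
Using chron.weekday(), yielding Wednesday.


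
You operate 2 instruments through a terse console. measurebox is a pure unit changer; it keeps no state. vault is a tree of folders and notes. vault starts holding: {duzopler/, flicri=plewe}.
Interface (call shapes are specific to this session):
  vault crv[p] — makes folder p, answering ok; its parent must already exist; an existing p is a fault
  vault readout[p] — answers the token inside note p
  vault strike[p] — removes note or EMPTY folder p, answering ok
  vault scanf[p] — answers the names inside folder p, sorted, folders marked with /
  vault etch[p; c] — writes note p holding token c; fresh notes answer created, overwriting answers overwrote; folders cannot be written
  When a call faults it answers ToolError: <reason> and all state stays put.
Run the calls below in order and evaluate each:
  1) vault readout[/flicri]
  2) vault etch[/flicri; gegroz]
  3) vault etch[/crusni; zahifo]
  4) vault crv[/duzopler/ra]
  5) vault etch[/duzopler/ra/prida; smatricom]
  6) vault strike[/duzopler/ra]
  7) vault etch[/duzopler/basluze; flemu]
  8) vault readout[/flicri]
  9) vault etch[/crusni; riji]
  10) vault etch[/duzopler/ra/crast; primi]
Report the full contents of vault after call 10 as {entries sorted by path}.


·→ vault readout(p→/flicri)
·← plewe
·→ vault etch(p→/flicri, c→gegroz)
·← overwrote
·→ vault etch(p→/crusni, c→zahifo)
·← created
·→ vault crv(p→/duzopler/ra)
·← ok
·→ vault etch(p→/duzopler/ra/prida, c→smatricom)
·← created
·→ vault strike(p→/duzopler/ra)
·← ToolError: not empty
·→ vault etch(p→/duzopler/basluze, c→flemu)
·← created
·→ vault readout(p→/flicri)
·← gegroz
·→ vault etch(p→/crusni, c→riji)
·← overwrote
·→ vault etch(p→/duzopler/ra/crast, c→primi)
·← created

Answer: {crusni=riji, duzopler/, duzopler/basluze=flemu, duzopler/ra/, duzopler/ra/crast=primi, duzopler/ra/prida=smatricom, flicri=gegroz}


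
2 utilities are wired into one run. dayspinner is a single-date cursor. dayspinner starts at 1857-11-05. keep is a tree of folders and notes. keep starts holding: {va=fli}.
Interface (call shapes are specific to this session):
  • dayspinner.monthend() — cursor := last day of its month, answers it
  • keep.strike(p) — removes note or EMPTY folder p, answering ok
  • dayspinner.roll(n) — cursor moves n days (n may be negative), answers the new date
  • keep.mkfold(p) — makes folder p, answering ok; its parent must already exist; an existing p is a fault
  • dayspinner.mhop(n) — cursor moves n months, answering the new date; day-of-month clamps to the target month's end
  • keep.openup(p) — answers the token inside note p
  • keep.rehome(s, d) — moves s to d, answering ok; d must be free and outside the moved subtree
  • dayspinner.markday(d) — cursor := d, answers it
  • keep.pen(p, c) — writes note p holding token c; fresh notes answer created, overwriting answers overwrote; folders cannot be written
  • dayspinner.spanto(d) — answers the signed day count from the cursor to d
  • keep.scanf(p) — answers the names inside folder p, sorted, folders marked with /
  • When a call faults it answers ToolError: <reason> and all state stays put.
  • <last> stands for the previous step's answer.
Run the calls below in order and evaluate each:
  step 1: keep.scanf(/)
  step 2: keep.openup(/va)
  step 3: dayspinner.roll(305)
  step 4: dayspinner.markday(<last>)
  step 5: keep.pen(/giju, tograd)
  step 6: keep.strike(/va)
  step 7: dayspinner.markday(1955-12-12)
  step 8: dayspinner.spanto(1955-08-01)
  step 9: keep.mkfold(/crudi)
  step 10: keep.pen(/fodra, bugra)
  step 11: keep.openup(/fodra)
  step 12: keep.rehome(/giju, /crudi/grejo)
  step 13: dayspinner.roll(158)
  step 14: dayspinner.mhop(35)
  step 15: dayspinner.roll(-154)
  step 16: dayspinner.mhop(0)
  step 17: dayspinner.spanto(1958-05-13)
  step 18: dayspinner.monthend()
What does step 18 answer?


Answer: 1958-11-30

Derivation:
>> keep.scanf(p=/)
<< [va]
>> keep.openup(p=/va)
<< fli
>> dayspinner.roll(n=305)
<< 1858-09-06
>> dayspinner.markday(d=<last>)
<< 1858-09-06
>> keep.pen(p=/giju, c=tograd)
<< created
>> keep.strike(p=/va)
<< ok
>> dayspinner.markday(d=1955-12-12)
<< 1955-12-12
>> dayspinner.spanto(d=1955-08-01)
<< -133
>> keep.mkfold(p=/crudi)
<< ok
>> keep.pen(p=/fodra, c=bugra)
<< created
>> keep.openup(p=/fodra)
<< bugra
>> keep.rehome(s=/giju, d=/crudi/grejo)
<< ok
>> dayspinner.roll(n=158)
<< 1956-05-18
>> dayspinner.mhop(n=35)
<< 1959-04-18
>> dayspinner.roll(n=-154)
<< 1958-11-15
>> dayspinner.mhop(n=0)
<< 1958-11-15
>> dayspinner.spanto(d=1958-05-13)
<< -186
>> dayspinner.monthend()
<< 1958-11-30


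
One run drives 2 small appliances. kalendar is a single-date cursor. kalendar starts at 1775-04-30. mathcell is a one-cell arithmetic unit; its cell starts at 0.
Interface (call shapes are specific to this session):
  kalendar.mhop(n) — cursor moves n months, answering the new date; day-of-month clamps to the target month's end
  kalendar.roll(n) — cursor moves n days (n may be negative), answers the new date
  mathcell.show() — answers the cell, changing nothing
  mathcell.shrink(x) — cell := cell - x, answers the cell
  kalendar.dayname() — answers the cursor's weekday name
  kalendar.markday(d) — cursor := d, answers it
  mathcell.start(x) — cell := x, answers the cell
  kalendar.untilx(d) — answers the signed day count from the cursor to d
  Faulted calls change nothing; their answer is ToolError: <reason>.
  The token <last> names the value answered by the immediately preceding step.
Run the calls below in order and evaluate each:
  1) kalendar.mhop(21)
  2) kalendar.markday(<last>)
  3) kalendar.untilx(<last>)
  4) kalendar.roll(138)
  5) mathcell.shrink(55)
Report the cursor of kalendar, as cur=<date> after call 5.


Answer: cur=1777-06-17

Derivation:
$ mhop n=21
[out] 1777-01-30
$ markday d=<last>
[out] 1777-01-30
$ untilx d=<last>
[out] 0
$ roll n=138
[out] 1777-06-17
$ shrink x=55
[out] -55


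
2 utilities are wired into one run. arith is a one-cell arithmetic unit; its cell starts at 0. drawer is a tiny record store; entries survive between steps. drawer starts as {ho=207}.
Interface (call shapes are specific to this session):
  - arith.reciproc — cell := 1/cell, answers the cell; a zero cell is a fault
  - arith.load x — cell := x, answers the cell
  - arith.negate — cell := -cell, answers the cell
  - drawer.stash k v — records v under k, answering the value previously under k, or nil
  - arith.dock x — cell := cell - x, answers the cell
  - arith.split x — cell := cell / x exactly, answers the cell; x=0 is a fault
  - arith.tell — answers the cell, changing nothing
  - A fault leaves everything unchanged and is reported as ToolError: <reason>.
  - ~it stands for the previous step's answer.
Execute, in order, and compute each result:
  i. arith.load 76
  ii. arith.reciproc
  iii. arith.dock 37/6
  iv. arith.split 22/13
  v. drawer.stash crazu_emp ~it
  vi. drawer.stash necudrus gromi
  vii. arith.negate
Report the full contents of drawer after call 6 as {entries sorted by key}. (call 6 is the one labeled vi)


Step: load[76]
Result: 76
Step: reciproc[]
Result: 1/76
Step: dock[37/6]
Result: -1403/228
Step: split[22/13]
Result: -18239/5016
Step: stash[crazu_emp; ~it]
Result: nil
Step: stash[necudrus; gromi]
Result: nil
Step: negate[]
Result: 18239/5016

Answer: {crazu_emp=-18239/5016, ho=207, necudrus=gromi}


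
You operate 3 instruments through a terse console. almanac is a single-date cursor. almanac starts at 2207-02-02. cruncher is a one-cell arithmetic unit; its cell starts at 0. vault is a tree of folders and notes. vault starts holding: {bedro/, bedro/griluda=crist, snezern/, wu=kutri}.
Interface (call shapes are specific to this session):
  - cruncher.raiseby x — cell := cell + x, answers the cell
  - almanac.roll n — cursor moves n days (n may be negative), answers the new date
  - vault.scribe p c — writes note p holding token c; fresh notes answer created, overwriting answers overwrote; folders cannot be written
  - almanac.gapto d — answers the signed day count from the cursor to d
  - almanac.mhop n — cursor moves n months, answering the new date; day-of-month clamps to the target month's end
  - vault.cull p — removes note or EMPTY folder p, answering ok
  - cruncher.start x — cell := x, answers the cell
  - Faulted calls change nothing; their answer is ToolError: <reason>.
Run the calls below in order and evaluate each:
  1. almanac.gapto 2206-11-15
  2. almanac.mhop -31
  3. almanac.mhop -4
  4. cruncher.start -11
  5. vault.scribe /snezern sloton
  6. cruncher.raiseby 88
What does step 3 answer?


→ gapto(2206-11-15)
← -79
→ mhop(-31)
← 2204-07-02
→ mhop(-4)
← 2204-03-02
→ start(-11)
← -11
→ scribe(/snezern, sloton)
← ToolError: is a directory
→ raiseby(88)
← 77

Answer: 2204-03-02


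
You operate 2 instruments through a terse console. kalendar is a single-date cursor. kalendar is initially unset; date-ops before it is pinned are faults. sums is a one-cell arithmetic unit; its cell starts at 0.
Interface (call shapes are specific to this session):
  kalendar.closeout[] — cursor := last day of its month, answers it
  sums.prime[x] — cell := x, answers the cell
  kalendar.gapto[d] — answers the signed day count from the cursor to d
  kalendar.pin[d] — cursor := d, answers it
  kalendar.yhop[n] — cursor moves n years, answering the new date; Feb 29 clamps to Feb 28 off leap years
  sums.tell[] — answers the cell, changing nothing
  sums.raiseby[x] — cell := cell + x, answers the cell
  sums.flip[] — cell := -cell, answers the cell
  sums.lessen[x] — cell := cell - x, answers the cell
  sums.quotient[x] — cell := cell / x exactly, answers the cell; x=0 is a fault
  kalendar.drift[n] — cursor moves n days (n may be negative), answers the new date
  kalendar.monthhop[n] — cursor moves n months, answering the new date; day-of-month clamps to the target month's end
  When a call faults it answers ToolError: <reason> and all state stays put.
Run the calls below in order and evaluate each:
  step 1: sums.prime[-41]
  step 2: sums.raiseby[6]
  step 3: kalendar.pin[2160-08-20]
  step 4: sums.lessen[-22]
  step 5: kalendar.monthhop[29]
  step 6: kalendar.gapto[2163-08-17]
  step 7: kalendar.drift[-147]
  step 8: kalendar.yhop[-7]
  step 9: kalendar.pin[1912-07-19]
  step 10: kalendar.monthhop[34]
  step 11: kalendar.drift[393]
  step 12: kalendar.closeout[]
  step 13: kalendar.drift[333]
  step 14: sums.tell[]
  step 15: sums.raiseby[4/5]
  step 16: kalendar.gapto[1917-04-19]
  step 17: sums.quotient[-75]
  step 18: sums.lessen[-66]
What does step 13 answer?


# 1. sums.prime(-41) : -41
# 2. sums.raiseby(6) : -35
# 3. kalendar.pin(2160-08-20) : 2160-08-20
# 4. sums.lessen(-22) : -13
# 5. kalendar.monthhop(29) : 2163-01-20
# 6. kalendar.gapto(2163-08-17) : 209
# 7. kalendar.drift(-147) : 2162-08-26
# 8. kalendar.yhop(-7) : 2155-08-26
# 9. kalendar.pin(1912-07-19) : 1912-07-19
# 10. kalendar.monthhop(34) : 1915-05-19
# 11. kalendar.drift(393) : 1916-06-15
# 12. kalendar.closeout() : 1916-06-30
# 13. kalendar.drift(333) : 1917-05-29
# 14. sums.tell() : -13
# 15. sums.raiseby(4/5) : -61/5
# 16. kalendar.gapto(1917-04-19) : -40
# 17. sums.quotient(-75) : 61/375
# 18. sums.lessen(-66) : 24811/375

Answer: 1917-05-29


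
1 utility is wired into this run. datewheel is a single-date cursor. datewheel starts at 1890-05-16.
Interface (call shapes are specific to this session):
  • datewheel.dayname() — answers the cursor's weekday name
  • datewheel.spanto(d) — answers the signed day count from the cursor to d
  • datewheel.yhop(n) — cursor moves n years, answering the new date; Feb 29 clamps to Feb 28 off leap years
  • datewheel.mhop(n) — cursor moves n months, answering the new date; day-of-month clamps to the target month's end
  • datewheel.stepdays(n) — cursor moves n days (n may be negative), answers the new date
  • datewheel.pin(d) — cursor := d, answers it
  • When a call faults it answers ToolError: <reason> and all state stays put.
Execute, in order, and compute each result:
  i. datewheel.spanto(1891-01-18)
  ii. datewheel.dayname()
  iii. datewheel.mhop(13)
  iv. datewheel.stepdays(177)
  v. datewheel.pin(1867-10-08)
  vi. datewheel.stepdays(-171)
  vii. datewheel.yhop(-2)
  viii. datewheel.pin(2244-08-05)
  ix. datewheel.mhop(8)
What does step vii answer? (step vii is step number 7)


Answer: 1865-04-20

Derivation:
Now I run datewheel.spanto passing d: 1891-01-18, giving 247.
Using datewheel.dayname, yielding Friday.
Next I call datewheel.mhop passing n: 13: 1891-06-16.
Then datewheel.stepdays passing n: 177: 1891-12-10.
I invoke datewheel.pin passing d: 1867-10-08, yielding 1867-10-08.
I try datewheel.stepdays passing n: -171, which returns 1867-04-20.
I run datewheel.yhop passing n: -2, giving 1865-04-20.
Then datewheel.pin passing d: 2244-08-05, yielding 2244-08-05.
Then datewheel.mhop passing n: 8: 2245-04-05.


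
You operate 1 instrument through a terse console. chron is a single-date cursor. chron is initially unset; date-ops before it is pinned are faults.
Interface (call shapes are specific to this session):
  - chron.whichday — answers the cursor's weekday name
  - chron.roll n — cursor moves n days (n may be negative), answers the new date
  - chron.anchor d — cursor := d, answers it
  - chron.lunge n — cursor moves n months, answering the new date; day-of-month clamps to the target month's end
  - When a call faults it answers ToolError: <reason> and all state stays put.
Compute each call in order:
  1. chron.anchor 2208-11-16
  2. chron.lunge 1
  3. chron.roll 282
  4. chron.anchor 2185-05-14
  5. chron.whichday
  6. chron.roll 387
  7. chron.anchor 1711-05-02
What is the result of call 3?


>> chron.anchor(d=2208-11-16)
<< 2208-11-16
>> chron.lunge(n=1)
<< 2208-12-16
>> chron.roll(n=282)
<< 2209-09-24
>> chron.anchor(d=2185-05-14)
<< 2185-05-14
>> chron.whichday()
<< Saturday
>> chron.roll(n=387)
<< 2186-06-05
>> chron.anchor(d=1711-05-02)
<< 1711-05-02

Answer: 2209-09-24


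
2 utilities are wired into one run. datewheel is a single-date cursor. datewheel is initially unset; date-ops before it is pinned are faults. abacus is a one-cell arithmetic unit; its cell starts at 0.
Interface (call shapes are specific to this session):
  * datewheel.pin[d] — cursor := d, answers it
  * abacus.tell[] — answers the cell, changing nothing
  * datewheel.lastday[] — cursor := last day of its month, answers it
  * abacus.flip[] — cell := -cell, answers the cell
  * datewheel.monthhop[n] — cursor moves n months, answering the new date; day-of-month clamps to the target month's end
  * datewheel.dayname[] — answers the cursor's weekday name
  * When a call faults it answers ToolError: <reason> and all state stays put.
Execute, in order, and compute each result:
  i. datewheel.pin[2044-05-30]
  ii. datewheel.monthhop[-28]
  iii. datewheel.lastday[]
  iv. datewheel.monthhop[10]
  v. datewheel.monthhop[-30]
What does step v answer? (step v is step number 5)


Answer: 2040-05-30

Derivation:
→ datewheel.pin(d=2044-05-30)
← 2044-05-30
→ datewheel.monthhop(n=-28)
← 2042-01-30
→ datewheel.lastday()
← 2042-01-31
→ datewheel.monthhop(n=10)
← 2042-11-30
→ datewheel.monthhop(n=-30)
← 2040-05-30


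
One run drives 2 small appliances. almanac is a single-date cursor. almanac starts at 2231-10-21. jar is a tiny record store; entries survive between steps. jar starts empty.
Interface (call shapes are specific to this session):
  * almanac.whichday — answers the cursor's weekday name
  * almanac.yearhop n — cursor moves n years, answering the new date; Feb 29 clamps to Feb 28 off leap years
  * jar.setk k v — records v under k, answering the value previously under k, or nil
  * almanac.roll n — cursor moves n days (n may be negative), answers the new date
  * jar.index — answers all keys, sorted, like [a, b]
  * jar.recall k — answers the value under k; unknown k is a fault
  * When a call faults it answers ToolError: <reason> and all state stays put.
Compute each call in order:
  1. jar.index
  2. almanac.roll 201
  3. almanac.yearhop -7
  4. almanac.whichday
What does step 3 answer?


Answer: 2225-05-09

Derivation:
>> jar.index()
<< []
>> almanac.roll(n='201')
<< 2232-05-09
>> almanac.yearhop(n='-7')
<< 2225-05-09
>> almanac.whichday()
<< Monday


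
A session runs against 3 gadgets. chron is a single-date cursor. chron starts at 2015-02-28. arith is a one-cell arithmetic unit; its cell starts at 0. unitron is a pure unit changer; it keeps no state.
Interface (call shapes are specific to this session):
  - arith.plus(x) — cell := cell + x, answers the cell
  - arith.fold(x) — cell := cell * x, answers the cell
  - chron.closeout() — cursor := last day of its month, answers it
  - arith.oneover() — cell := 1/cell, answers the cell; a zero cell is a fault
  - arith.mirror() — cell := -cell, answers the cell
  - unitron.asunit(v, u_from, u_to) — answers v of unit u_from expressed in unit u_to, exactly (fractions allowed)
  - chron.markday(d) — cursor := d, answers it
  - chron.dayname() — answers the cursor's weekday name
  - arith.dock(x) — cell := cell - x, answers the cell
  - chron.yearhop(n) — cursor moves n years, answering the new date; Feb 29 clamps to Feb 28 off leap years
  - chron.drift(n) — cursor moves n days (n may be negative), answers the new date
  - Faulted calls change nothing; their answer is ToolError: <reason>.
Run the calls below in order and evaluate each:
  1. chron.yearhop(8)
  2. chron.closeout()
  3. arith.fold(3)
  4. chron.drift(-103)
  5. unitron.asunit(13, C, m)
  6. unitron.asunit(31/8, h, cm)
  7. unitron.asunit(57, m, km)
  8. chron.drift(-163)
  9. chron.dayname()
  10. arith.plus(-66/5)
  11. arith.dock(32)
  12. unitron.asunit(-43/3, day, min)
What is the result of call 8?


Answer: 2022-06-07

Derivation:
·→ chron.yearhop(n: 8)
·← 2023-02-28
·→ chron.closeout()
·← 2023-02-28
·→ arith.fold(x: 3)
·← 0
·→ chron.drift(n: -103)
·← 2022-11-17
·→ unitron.asunit(v: 13, u_from: C, u_to: m)
·← ToolError: incompatible units
·→ unitron.asunit(v: 31/8, u_from: h, u_to: cm)
·← ToolError: incompatible units
·→ unitron.asunit(v: 57, u_from: m, u_to: km)
·← 57/1000
·→ chron.drift(n: -163)
·← 2022-06-07
·→ chron.dayname()
·← Tuesday
·→ arith.plus(x: -66/5)
·← -66/5
·→ arith.dock(x: 32)
·← -226/5
·→ unitron.asunit(v: -43/3, u_from: day, u_to: min)
·← -20640


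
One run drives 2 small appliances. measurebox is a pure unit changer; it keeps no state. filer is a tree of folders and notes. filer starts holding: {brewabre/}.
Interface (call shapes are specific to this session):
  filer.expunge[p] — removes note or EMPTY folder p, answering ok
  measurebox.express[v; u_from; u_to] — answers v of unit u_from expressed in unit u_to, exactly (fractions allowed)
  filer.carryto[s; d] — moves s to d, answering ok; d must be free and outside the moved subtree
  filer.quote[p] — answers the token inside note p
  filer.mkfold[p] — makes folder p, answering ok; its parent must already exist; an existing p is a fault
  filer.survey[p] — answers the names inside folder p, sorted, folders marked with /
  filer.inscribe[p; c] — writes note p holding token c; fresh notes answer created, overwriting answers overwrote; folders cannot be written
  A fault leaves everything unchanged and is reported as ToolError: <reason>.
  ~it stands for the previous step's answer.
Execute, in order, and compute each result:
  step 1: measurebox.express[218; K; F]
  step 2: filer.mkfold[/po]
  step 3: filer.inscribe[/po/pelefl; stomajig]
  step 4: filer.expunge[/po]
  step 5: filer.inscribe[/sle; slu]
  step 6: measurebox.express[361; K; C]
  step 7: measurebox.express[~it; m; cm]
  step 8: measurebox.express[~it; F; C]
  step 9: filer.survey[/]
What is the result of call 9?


Answer: [brewabre/, po/, sle]

Derivation:
;; express(v→218, u_from→K, u_to→F) -> -6727/100
;; mkfold(p→/po) -> ok
;; inscribe(p→/po/pelefl, c→stomajig) -> created
;; expunge(p→/po) -> ToolError: not empty
;; inscribe(p→/sle, c→slu) -> created
;; express(v→361, u_from→K, u_to→C) -> 1757/20
;; express(v→~it, u_from→m, u_to→cm) -> 8785
;; express(v→~it, u_from→F, u_to→C) -> 43765/9
;; survey(p→/) -> [brewabre/, po/, sle]


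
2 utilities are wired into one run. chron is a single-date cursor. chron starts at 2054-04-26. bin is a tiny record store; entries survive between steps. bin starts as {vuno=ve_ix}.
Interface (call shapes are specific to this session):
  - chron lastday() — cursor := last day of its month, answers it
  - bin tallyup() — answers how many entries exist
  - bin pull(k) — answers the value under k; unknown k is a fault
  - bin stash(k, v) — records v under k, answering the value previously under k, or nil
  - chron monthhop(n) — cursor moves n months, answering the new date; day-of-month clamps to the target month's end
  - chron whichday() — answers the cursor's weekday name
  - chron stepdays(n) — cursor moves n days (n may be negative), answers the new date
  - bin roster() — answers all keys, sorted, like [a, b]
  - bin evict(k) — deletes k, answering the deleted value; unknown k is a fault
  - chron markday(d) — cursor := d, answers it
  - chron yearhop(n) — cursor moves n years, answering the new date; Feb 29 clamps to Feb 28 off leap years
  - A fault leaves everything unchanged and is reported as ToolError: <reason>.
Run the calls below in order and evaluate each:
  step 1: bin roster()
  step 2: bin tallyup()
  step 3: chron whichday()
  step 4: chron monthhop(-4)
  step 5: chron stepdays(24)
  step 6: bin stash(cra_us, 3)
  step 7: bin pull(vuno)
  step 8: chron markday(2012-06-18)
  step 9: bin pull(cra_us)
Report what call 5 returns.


% bin roster() ~> [vuno]
% bin tallyup() ~> 1
% chron whichday() ~> Sunday
% chron monthhop(n='-4') ~> 2053-12-26
% chron stepdays(n='24') ~> 2054-01-19
% bin stash(k='cra_us', v='3') ~> nil
% bin pull(k='vuno') ~> ve_ix
% chron markday(d='2012-06-18') ~> 2012-06-18
% bin pull(k='cra_us') ~> 3

Answer: 2054-01-19


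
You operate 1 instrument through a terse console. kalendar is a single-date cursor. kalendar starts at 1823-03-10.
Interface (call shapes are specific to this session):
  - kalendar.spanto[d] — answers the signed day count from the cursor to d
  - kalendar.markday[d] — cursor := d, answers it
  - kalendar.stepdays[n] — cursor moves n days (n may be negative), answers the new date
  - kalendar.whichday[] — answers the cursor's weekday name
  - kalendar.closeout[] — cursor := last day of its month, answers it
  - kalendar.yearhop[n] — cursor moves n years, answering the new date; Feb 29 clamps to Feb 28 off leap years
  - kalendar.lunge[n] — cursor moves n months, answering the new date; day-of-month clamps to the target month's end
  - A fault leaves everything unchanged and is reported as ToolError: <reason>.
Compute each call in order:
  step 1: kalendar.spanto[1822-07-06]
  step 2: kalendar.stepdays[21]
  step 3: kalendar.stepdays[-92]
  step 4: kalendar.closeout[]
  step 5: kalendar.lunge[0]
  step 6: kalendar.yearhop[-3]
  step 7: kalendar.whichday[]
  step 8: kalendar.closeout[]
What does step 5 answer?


Answer: 1822-12-31

Derivation:
// kalendar.spanto(d=1822-07-06) == -247
// kalendar.stepdays(n=21) == 1823-03-31
// kalendar.stepdays(n=-92) == 1822-12-29
// kalendar.closeout() == 1822-12-31
// kalendar.lunge(n=0) == 1822-12-31
// kalendar.yearhop(n=-3) == 1819-12-31
// kalendar.whichday() == Friday
// kalendar.closeout() == 1819-12-31


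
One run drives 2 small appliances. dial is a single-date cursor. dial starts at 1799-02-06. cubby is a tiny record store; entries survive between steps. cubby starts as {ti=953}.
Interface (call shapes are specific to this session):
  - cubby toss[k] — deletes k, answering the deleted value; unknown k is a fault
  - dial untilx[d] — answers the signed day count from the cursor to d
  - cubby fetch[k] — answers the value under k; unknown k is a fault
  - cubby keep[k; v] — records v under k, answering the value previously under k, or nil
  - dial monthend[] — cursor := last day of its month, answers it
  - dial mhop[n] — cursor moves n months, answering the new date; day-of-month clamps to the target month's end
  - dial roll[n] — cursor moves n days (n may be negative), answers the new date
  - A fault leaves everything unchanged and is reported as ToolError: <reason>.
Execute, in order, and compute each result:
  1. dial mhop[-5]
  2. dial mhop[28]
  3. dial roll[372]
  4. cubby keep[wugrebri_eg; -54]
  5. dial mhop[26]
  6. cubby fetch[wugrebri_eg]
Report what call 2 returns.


Answer: 1801-01-06

Derivation:
>>> dial mhop n→-5
:: 1798-09-06
>>> dial mhop n→28
:: 1801-01-06
>>> dial roll n→372
:: 1802-01-13
>>> cubby keep k→wugrebri_eg v→-54
:: nil
>>> dial mhop n→26
:: 1804-03-13
>>> cubby fetch k→wugrebri_eg
:: -54


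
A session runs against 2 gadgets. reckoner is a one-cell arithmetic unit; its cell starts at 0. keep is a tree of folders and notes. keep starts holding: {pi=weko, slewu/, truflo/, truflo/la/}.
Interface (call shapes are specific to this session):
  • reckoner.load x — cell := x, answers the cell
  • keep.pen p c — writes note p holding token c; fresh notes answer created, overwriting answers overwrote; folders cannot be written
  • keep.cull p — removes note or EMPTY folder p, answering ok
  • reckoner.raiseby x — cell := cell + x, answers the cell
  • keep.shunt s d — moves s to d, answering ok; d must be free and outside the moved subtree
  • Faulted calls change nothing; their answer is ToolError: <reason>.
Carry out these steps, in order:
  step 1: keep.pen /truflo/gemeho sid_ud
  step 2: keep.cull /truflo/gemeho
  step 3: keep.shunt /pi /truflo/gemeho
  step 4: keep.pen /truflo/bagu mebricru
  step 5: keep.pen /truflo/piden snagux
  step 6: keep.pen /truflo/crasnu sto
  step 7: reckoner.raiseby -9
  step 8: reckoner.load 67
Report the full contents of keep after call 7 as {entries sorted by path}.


Next I call pen with p=/truflo/gemeho, c=sid_ud: created.
Then cull with p=/truflo/gemeho, and see ok.
I invoke shunt with s=/pi, d=/truflo/gemeho, and observe ok.
I run pen with p=/truflo/bagu, c=mebricru, and get created.
I try pen with p=/truflo/piden, c=snagux, → created.
Then pen with p=/truflo/crasnu, c=sto, → created.
I try raiseby with x=-9, and observe -9.
Calling load with x=67, which returns 67.

Answer: {slewu/, truflo/, truflo/bagu=mebricru, truflo/crasnu=sto, truflo/gemeho=weko, truflo/la/, truflo/piden=snagux}


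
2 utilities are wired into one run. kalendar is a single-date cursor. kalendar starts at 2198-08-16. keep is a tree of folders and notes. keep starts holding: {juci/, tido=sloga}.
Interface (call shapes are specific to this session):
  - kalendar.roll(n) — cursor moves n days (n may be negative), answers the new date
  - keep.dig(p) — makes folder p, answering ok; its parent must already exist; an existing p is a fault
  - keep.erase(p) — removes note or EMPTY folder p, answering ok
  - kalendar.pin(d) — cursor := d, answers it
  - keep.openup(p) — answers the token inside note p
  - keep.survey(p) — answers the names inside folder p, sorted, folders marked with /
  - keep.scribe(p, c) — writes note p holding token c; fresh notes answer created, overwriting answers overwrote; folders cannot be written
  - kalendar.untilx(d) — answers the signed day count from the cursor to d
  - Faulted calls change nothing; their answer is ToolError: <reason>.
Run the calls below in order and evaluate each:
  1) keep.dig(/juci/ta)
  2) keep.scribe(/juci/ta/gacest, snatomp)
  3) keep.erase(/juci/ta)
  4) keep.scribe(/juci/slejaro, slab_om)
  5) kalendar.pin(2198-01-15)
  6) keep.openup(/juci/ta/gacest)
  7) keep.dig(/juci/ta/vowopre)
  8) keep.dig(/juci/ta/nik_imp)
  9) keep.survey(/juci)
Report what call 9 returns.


Answer: [slejaro, ta/]

Derivation:
// dig(p='/juci/ta') : ok
// scribe(p='/juci/ta/gacest', c='snatomp') : created
// erase(p='/juci/ta') : ToolError: not empty
// scribe(p='/juci/slejaro', c='slab_om') : created
// pin(d='2198-01-15') : 2198-01-15
// openup(p='/juci/ta/gacest') : snatomp
// dig(p='/juci/ta/vowopre') : ok
// dig(p='/juci/ta/nik_imp') : ok
// survey(p='/juci') : [slejaro, ta/]


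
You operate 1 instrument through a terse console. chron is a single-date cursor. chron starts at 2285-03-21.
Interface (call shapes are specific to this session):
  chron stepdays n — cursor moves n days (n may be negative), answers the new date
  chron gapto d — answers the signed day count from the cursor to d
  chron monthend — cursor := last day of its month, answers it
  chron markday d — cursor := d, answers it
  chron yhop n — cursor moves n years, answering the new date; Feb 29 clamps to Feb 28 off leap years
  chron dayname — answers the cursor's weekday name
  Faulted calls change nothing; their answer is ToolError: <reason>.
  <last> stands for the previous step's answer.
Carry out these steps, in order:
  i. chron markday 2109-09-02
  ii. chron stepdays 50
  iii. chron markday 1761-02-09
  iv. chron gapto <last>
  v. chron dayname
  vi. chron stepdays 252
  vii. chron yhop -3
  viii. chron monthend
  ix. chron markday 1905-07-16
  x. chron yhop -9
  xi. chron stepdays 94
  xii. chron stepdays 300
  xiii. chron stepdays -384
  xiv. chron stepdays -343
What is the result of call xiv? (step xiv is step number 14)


Answer: 1895-08-18

Derivation:
# chron markday(2109-09-02) == 2109-09-02
# chron stepdays(50) == 2109-10-22
# chron markday(1761-02-09) == 1761-02-09
# chron gapto(<last>) == 0
# chron dayname() == Monday
# chron stepdays(252) == 1761-10-19
# chron yhop(-3) == 1758-10-19
# chron monthend() == 1758-10-31
# chron markday(1905-07-16) == 1905-07-16
# chron yhop(-9) == 1896-07-16
# chron stepdays(94) == 1896-10-18
# chron stepdays(300) == 1897-08-14
# chron stepdays(-384) == 1896-07-26
# chron stepdays(-343) == 1895-08-18


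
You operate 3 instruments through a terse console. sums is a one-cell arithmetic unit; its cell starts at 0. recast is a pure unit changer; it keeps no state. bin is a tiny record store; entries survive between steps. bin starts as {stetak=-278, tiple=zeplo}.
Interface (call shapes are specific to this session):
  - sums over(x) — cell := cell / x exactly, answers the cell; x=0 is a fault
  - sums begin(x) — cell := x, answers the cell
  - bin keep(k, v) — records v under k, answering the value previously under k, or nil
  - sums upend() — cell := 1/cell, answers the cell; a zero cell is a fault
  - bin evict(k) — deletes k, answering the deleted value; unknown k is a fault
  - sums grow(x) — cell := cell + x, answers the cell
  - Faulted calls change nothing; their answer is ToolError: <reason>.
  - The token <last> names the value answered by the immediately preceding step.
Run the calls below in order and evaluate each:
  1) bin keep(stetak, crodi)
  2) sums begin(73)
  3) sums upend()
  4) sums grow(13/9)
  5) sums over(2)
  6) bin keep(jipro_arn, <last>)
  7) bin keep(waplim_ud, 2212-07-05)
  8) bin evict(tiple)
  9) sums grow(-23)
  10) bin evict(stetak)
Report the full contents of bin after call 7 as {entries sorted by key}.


→ bin keep(k→stetak, v→crodi)
← -278
→ sums begin(x→73)
← 73
→ sums upend()
← 1/73
→ sums grow(x→13/9)
← 958/657
→ sums over(x→2)
← 479/657
→ bin keep(k→jipro_arn, v→<last>)
← nil
→ bin keep(k→waplim_ud, v→2212-07-05)
← nil
→ bin evict(k→tiple)
← zeplo
→ sums grow(x→-23)
← -14632/657
→ bin evict(k→stetak)
← crodi

Answer: {jipro_arn=479/657, stetak=crodi, tiple=zeplo, waplim_ud=2212-07-05}


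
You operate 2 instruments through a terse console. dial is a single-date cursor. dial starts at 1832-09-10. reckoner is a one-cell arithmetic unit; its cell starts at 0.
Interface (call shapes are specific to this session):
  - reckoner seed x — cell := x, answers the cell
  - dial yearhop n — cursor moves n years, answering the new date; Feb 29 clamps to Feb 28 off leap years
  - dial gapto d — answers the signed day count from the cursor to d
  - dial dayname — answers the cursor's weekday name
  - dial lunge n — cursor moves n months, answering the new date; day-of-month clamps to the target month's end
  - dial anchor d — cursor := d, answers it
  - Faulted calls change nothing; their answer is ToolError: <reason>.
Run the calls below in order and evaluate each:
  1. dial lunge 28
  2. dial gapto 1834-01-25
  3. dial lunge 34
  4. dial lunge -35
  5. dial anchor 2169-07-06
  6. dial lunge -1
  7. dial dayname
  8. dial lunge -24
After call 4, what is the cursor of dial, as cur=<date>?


Using dial lunge passing n: 28: 1835-01-10.
Invoking dial gapto passing d: 1834-01-25, and observe -350.
Invoking dial lunge passing n: 34, and get 1837-11-10.
Using dial lunge passing n: -35: 1834-12-10.
I call dial anchor passing d: 2169-07-06, giving 2169-07-06.
Using dial lunge passing n: -1, and get 2169-06-06.
I use dial dayname(), yielding Tuesday.
I try dial lunge passing n: -24, which returns 2167-06-06.

Answer: cur=1834-12-10


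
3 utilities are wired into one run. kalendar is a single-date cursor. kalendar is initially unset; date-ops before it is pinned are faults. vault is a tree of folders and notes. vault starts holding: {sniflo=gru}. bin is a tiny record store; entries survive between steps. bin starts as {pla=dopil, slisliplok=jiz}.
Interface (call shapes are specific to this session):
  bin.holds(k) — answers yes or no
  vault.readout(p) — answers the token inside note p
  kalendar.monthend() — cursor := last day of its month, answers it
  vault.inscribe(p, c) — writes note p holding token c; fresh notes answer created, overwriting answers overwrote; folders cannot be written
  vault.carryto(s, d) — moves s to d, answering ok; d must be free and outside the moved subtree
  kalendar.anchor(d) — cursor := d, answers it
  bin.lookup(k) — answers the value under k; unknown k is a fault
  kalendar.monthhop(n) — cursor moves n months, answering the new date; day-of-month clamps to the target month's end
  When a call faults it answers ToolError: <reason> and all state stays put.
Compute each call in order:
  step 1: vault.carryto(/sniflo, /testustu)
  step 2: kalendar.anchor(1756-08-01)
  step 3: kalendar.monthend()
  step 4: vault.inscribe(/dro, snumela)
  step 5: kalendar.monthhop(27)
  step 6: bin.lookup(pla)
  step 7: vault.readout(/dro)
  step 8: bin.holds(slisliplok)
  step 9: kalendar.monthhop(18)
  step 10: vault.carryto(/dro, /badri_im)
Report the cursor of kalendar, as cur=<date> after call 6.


Answer: cur=1758-11-30

Derivation:
Step: carryto[s='/sniflo'; d='/testustu']
Result: ok
Step: anchor[d='1756-08-01']
Result: 1756-08-01
Step: monthend[]
Result: 1756-08-31
Step: inscribe[p='/dro'; c='snumela']
Result: created
Step: monthhop[n='27']
Result: 1758-11-30
Step: lookup[k='pla']
Result: dopil
Step: readout[p='/dro']
Result: snumela
Step: holds[k='slisliplok']
Result: yes
Step: monthhop[n='18']
Result: 1760-05-30
Step: carryto[s='/dro'; d='/badri_im']
Result: ok


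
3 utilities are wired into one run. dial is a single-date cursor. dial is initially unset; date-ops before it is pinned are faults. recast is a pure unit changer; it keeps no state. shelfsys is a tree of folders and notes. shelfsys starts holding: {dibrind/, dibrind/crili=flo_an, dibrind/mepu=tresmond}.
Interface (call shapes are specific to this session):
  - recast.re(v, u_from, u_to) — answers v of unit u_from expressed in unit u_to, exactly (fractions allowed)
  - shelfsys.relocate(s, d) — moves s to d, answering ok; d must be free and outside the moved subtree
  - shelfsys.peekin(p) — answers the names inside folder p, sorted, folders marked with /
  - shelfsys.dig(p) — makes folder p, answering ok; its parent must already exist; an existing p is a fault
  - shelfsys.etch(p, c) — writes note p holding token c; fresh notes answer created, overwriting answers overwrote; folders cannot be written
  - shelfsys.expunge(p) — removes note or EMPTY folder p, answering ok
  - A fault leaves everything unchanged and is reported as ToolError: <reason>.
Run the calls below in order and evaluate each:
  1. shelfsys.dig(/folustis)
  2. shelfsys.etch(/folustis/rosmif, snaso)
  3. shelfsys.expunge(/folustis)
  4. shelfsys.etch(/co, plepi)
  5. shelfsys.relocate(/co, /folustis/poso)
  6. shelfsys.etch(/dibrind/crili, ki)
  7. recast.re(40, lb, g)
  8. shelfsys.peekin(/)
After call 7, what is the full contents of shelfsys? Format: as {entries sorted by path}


Answer: {dibrind/, dibrind/crili=ki, dibrind/mepu=tresmond, folustis/, folustis/poso=plepi, folustis/rosmif=snaso}

Derivation:
> dig p: /folustis
  ok
> etch p: /folustis/rosmif c: snaso
  created
> expunge p: /folustis
  ToolError: not empty
> etch p: /co c: plepi
  created
> relocate s: /co d: /folustis/poso
  ok
> etch p: /dibrind/crili c: ki
  overwrote
> re v: 40 u_from: lb u_to: g
  45359237/2500
> peekin p: /
  [dibrind/, folustis/]
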